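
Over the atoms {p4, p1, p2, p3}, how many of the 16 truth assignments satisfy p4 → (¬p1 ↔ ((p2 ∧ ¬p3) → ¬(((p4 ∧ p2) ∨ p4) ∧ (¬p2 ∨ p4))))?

Initial set: {T (p4 → (¬p1 ↔ ((p2 ∧ ¬p3) → ¬(((p4 ∧ p2) ∨ p4) ∧ (¬p2 ∨ p4)))))}.
T (p4 → (¬p1 ↔ ((p2 ∧ ¬p3) → ¬(((p4 ∧ p2) ∨ p4) ∧ (¬p2 ∨ p4))))): β-rule — branch into F p4  //  T (¬p1 ↔ ((p2 ∧ ¬p3) → ¬(((p4 ∧ p2) ∨ p4) ∧ (¬p2 ∨ p4)))).
  branch 1 (add F p4):
    ○ open, literals {p4=0}.
  branch 2 (add T (¬p1 ↔ ((p2 ∧ ¬p3) → ¬(((p4 ∧ p2) ∨ p4) ∧ (¬p2 ∨ p4))))):
    T (¬p1 ↔ ((p2 ∧ ¬p3) → ¬(((p4 ∧ p2) ∨ p4) ∧ (¬p2 ∨ p4)))): β-rule — branch into T ¬p1, T ((p2 ∧ ¬p3) → ¬(((p4 ∧ p2) ∨ p4) ∧ (¬p2 ∨ p4)))  //  F ¬p1, F ((p2 ∧ ¬p3) → ¬(((p4 ∧ p2) ∨ p4) ∧ (¬p2 ∨ p4))).
      branch 2.1 (add T ¬p1, T ((p2 ∧ ¬p3) → ¬(((p4 ∧ p2) ∨ p4) ∧ (¬p2 ∨ p4)))):
        T ((p2 ∧ ¬p3) → ¬(((p4 ∧ p2) ∨ p4) ∧ (¬p2 ∨ p4))): β-rule — branch into F (p2 ∧ ¬p3)  //  T ¬(((p4 ∧ p2) ∨ p4) ∧ (¬p2 ∨ p4)).
          branch 2.1.1 (add F (p2 ∧ ¬p3)):
            F (p2 ∧ ¬p3): β-rule — branch into F p2  //  F ¬p3.
              branch 2.1.1.1 (add F p2):
                ○ open, literals {p1=0, p2=0}.
              branch 2.1.1.2 (add F ¬p3):
                ○ open, literals {p1=0, p3=1}.
          branch 2.1.2 (add T ¬(((p4 ∧ p2) ∨ p4) ∧ (¬p2 ∨ p4))):
            T ¬(((p4 ∧ p2) ∨ p4) ∧ (¬p2 ∨ p4)): β-rule — branch into F ((p4 ∧ p2) ∨ p4)  //  F (¬p2 ∨ p4).
              branch 2.1.2.1 (add F ((p4 ∧ p2) ∨ p4)):
                F ((p4 ∧ p2) ∨ p4): α-rule — add F (p4 ∧ p2), F p4.
                F (p4 ∧ p2): β-rule — branch into F p4  //  F p2.
                  branch 2.1.2.1.1 (add F p4):
                    ○ open, literals {p1=0, p4=0}.
                  branch 2.1.2.1.2 (add F p2):
                    ○ open, literals {p1=0, p2=0, p4=0}.
              branch 2.1.2.2 (add F (¬p2 ∨ p4)):
                F (¬p2 ∨ p4): α-rule — add F ¬p2, F p4.
                ○ open, literals {p1=0, p2=1, p4=0}.
      branch 2.2 (add F ¬p1, F ((p2 ∧ ¬p3) → ¬(((p4 ∧ p2) ∨ p4) ∧ (¬p2 ∨ p4)))):
        F ((p2 ∧ ¬p3) → ¬(((p4 ∧ p2) ∨ p4) ∧ (¬p2 ∨ p4))): α-rule — add T (p2 ∧ ¬p3), F ¬(((p4 ∧ p2) ∨ p4) ∧ (¬p2 ∨ p4)).
        T (p2 ∧ ¬p3): α-rule — add T p2, T ¬p3.
        F ¬(((p4 ∧ p2) ∨ p4) ∧ (¬p2 ∨ p4)): α-rule — add T ((p4 ∧ p2) ∨ p4), T (¬p2 ∨ p4).
        T ((p4 ∧ p2) ∨ p4): β-rule — branch into T (p4 ∧ p2)  //  T p4.
          branch 2.2.1 (add T (p4 ∧ p2)):
            T (p4 ∧ p2): α-rule — add T p4, T p2.
            T (¬p2 ∨ p4): β-rule — branch into T ¬p2  //  T p4.
              branch 2.2.1.1 (add T ¬p2):
                × closes — contains both p2 and ¬p2.
              branch 2.2.1.2 (add T p4):
                ○ open, literals {p1=1, p2=1, p3=0, p4=1}.
          branch 2.2.2 (add T p4):
            T (¬p2 ∨ p4): β-rule — branch into T ¬p2  //  T p4.
              branch 2.2.2.1 (add T ¬p2):
                × closes — contains both p2 and ¬p2.
              branch 2.2.2.2 (add T p4):
                ○ open, literals {p1=1, p2=1, p3=0, p4=1}.
2 branches closed, 8 open.
Each open branch fixes some atoms; the unmentioned ones are free. Counting distinct full assignments: branch {p4=0} (p1, p2, p3) contributes 8 new; branch {p1=0, p2=0} (p4, p3) contributes 2 new; branch {p1=0, p3=1} (p4, p2) contributes 1 new; branch {p1=0, p4=0} (p2, p3) contributes 0 new; branch {p1=0, p2=0, p4=0} (p3) contributes 0 new; branch {p1=0, p2=1, p4=0} (p3) contributes 0 new; branch {p1=1, p2=1, p3=0, p4=1} (none free) contributes 1 new; branch {p1=1, p2=1, p3=0, p4=1} (none free) contributes 0 new. Total: 12.

12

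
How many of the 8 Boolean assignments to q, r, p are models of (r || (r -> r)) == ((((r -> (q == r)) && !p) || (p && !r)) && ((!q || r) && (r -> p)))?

Initial set: {((r || (r -> r)) == ((((r -> (q == r)) && !p) || (p && !r)) && ((!q || r) && (r -> p))))}.
((r || (r -> r)) == ((((r -> (q == r)) && !p) || (p && !r)) && ((!q || r) && (r -> p)))): β-rule — branch into (r || (r -> r)), ((((r -> (q == r)) && !p) || (p && !r)) && ((!q || r) && (r -> p)))  //  !(r || (r -> r)), !((((r -> (q == r)) && !p) || (p && !r)) && ((!q || r) && (r -> p))).
  branch 1 (add (r || (r -> r)), ((((r -> (q == r)) && !p) || (p && !r)) && ((!q || r) && (r -> p)))):
    ((((r -> (q == r)) && !p) || (p && !r)) && ((!q || r) && (r -> p))): α-rule — add (((r -> (q == r)) && !p) || (p && !r)), ((!q || r) && (r -> p)).
    ((!q || r) && (r -> p)): α-rule — add (!q || r), (r -> p).
    (r || (r -> r)): β-rule — branch into r  //  (r -> r).
      branch 1.1 (add r):
        (((r -> (q == r)) && !p) || (p && !r)): β-rule — branch into ((r -> (q == r)) && !p)  //  (p && !r).
          branch 1.1.1 (add ((r -> (q == r)) && !p)):
            ((r -> (q == r)) && !p): α-rule — add (r -> (q == r)), !p.
            (!q || r): β-rule — branch into !q  //  r.
              branch 1.1.1.1 (add !q):
                (r -> p): β-rule — branch into !r  //  p.
                  branch 1.1.1.1.1 (add !r):
                    × closes — contains both r and !r.
                  branch 1.1.1.1.2 (add p):
                    × closes — contains both p and !p.
              branch 1.1.1.2 (add r):
                (r -> p): β-rule — branch into !r  //  p.
                  branch 1.1.1.2.1 (add !r):
                    × closes — contains both r and !r.
                  branch 1.1.1.2.2 (add p):
                    × closes — contains both p and !p.
          branch 1.1.2 (add (p && !r)):
            (p && !r): α-rule — add p, !r.
            × closes — contains both r and !r.
      branch 1.2 (add (r -> r)):
        (((r -> (q == r)) && !p) || (p && !r)): β-rule — branch into ((r -> (q == r)) && !p)  //  (p && !r).
          branch 1.2.1 (add ((r -> (q == r)) && !p)):
            ((r -> (q == r)) && !p): α-rule — add (r -> (q == r)), !p.
            (!q || r): β-rule — branch into !q  //  r.
              branch 1.2.1.1 (add !q):
                (r -> p): β-rule — branch into !r  //  p.
                  branch 1.2.1.1.1 (add !r):
                    (r -> r): β-rule — branch into !r  //  r.
                      branch 1.2.1.1.1.1 (add !r):
                        (r -> (q == r)): β-rule — branch into !r  //  (q == r).
                          branch 1.2.1.1.1.1.1 (add !r):
                            ○ open, literals {p=0, q=0, r=0}.
                          branch 1.2.1.1.1.1.2 (add (q == r)):
                            (q == r): β-rule — branch into q, r  //  !q, !r.
                              branch 1.2.1.1.1.1.2.1 (add q, r):
                                × closes — contains both q and !q.
                              branch 1.2.1.1.1.1.2.2 (add !q, !r):
                                ○ open, literals {p=0, q=0, r=0}.
                      branch 1.2.1.1.1.2 (add r):
                        × closes — contains both r and !r.
                  branch 1.2.1.1.2 (add p):
                    × closes — contains both p and !p.
              branch 1.2.1.2 (add r):
                (r -> p): β-rule — branch into !r  //  p.
                  branch 1.2.1.2.1 (add !r):
                    × closes — contains both r and !r.
                  branch 1.2.1.2.2 (add p):
                    × closes — contains both p and !p.
          branch 1.2.2 (add (p && !r)):
            (p && !r): α-rule — add p, !r.
            (!q || r): β-rule — branch into !q  //  r.
              branch 1.2.2.1 (add !q):
                (r -> p): β-rule — branch into !r  //  p.
                  branch 1.2.2.1.1 (add !r):
                    (r -> r): β-rule — branch into !r  //  r.
                      branch 1.2.2.1.1.1 (add !r):
                        ○ open, literals {p=1, q=0, r=0}.
                      branch 1.2.2.1.1.2 (add r):
                        × closes — contains both r and !r.
                  branch 1.2.2.1.2 (add p):
                    (r -> r): β-rule — branch into !r  //  r.
                      branch 1.2.2.1.2.1 (add !r):
                        ○ open, literals {p=1, q=0, r=0}.
                      branch 1.2.2.1.2.2 (add r):
                        × closes — contains both r and !r.
              branch 1.2.2.2 (add r):
                × closes — contains both r and !r.
  branch 2 (add !(r || (r -> r)), !((((r -> (q == r)) && !p) || (p && !r)) && ((!q || r) && (r -> p)))):
    !(r || (r -> r)): α-rule — add !r, !(r -> r).
    !(r -> r): α-rule — add r, !r.
    × closes — contains both r and !r.
14 branches closed, 4 open.
Each open branch fixes some atoms; the unmentioned ones are free. Counting distinct full assignments: branch {p=0, q=0, r=0} (none free) contributes 1 new; branch {p=0, q=0, r=0} (none free) contributes 0 new; branch {p=1, q=0, r=0} (none free) contributes 1 new; branch {p=1, q=0, r=0} (none free) contributes 0 new. Total: 2.

2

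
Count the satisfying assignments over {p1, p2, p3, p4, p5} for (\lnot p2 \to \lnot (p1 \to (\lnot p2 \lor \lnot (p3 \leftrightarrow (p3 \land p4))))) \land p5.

Initial set: {((\lnot p2 \to \lnot (p1 \to (\lnot p2 \lor \lnot (p3 \leftrightarrow (p3 \land p4))))) \land p5)}.
((\lnot p2 \to \lnot (p1 \to (\lnot p2 \lor \lnot (p3 \leftrightarrow (p3 \land p4))))) \land p5): α-rule — add (\lnot p2 \to \lnot (p1 \to (\lnot p2 \lor \lnot (p3 \leftrightarrow (p3 \land p4))))), p5.
(\lnot p2 \to \lnot (p1 \to (\lnot p2 \lor \lnot (p3 \leftrightarrow (p3 \land p4))))): β-rule — branch into \lnot \lnot p2  //  \lnot (p1 \to (\lnot p2 \lor \lnot (p3 \leftrightarrow (p3 \land p4)))).
  branch 1 (add \lnot \lnot p2):
    ○ open, literals {p2=T, p5=T}.
  branch 2 (add \lnot (p1 \to (\lnot p2 \lor \lnot (p3 \leftrightarrow (p3 \land p4))))):
    \lnot (p1 \to (\lnot p2 \lor \lnot (p3 \leftrightarrow (p3 \land p4)))): α-rule — add p1, \lnot (\lnot p2 \lor \lnot (p3 \leftrightarrow (p3 \land p4))).
    \lnot (\lnot p2 \lor \lnot (p3 \leftrightarrow (p3 \land p4))): α-rule — add \lnot \lnot p2, \lnot \lnot (p3 \leftrightarrow (p3 \land p4)).
    \lnot \lnot (p3 \leftrightarrow (p3 \land p4)): β-rule — branch into p3, (p3 \land p4)  //  \lnot p3, \lnot (p3 \land p4).
      branch 2.1 (add p3, (p3 \land p4)):
        (p3 \land p4): α-rule — add p3, p4.
        ○ open, literals {p1=T, p2=T, p3=T, p4=T, p5=T}.
      branch 2.2 (add \lnot p3, \lnot (p3 \land p4)):
        \lnot (p3 \land p4): β-rule — branch into \lnot p3  //  \lnot p4.
          branch 2.2.1 (add \lnot p3):
            ○ open, literals {p1=T, p2=T, p3=F, p5=T}.
          branch 2.2.2 (add \lnot p4):
            ○ open, literals {p1=T, p2=T, p3=F, p4=F, p5=T}.
0 branches closed, 4 open.
Each open branch fixes some atoms; the unmentioned ones are free. Counting distinct full assignments: branch {p2=T, p5=T} (p1, p3, p4) contributes 8 new; branch {p1=T, p2=T, p3=T, p4=T, p5=T} (none free) contributes 0 new; branch {p1=T, p2=T, p3=F, p5=T} (p4) contributes 0 new; branch {p1=T, p2=T, p3=F, p4=F, p5=T} (none free) contributes 0 new. Total: 8.

8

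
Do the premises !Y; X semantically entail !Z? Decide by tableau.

Initial set: {T !Y; T X; F !Z}.
○ open, literals {X=1, Y=0, Z=1}.
0 branches closed, 1 open.
An open branch gives a countermodel: X=1, Y=0, Z=1 (unmentioned atoms arbitrary); the premises hold there but the conclusion fails.

No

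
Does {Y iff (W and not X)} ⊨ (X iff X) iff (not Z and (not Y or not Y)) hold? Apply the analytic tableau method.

Initial set: {T (Y iff (W and not X)); F ((X iff X) iff (not Z and (not Y or not Y)))}.
T (Y iff (W and not X)): β-rule — branch into T Y, T (W and not X)  //  F Y, F (W and not X).
  branch 1 (add T Y, T (W and not X)):
    T (W and not X): α-rule — add T W, T not X.
    F ((X iff X) iff (not Z and (not Y or not Y))): β-rule — branch into T (X iff X), F (not Z and (not Y or not Y))  //  F (X iff X), T (not Z and (not Y or not Y)).
      branch 1.1 (add T (X iff X), F (not Z and (not Y or not Y))):
        T (X iff X): β-rule — branch into T X, T X  //  F X, F X.
          branch 1.1.1 (add T X, T X):
            × closes — contains both X and not X.
          branch 1.1.2 (add F X, F X):
            F (not Z and (not Y or not Y)): β-rule — branch into F not Z  //  F (not Y or not Y).
              branch 1.1.2.1 (add F not Z):
                ○ open, literals {W=true, X=false, Y=true, Z=true}.
              branch 1.1.2.2 (add F (not Y or not Y)):
                F (not Y or not Y): α-rule — add F not Y, F not Y.
                ○ open, literals {W=true, X=false, Y=true}.
      branch 1.2 (add F (X iff X), T (not Z and (not Y or not Y))):
        T (not Z and (not Y or not Y)): α-rule — add T not Z, T (not Y or not Y).
        F (X iff X): β-rule — branch into T X, F X  //  F X, T X.
          branch 1.2.1 (add T X, F X):
            × closes — contains both X and not X.
          branch 1.2.2 (add F X, T X):
            × closes — contains both X and not X.
  branch 2 (add F Y, F (W and not X)):
    F ((X iff X) iff (not Z and (not Y or not Y))): β-rule — branch into T (X iff X), F (not Z and (not Y or not Y))  //  F (X iff X), T (not Z and (not Y or not Y)).
      branch 2.1 (add T (X iff X), F (not Z and (not Y or not Y))):
        F (W and not X): β-rule — branch into F W  //  F not X.
          branch 2.1.1 (add F W):
            T (X iff X): β-rule — branch into T X, T X  //  F X, F X.
              branch 2.1.1.1 (add T X, T X):
                F (not Z and (not Y or not Y)): β-rule — branch into F not Z  //  F (not Y or not Y).
                  branch 2.1.1.1.1 (add F not Z):
                    ○ open, literals {W=false, X=true, Y=false, Z=true}.
                  branch 2.1.1.1.2 (add F (not Y or not Y)):
                    F (not Y or not Y): α-rule — add F not Y, F not Y.
                    × closes — contains both Y and not Y.
              branch 2.1.1.2 (add F X, F X):
                F (not Z and (not Y or not Y)): β-rule — branch into F not Z  //  F (not Y or not Y).
                  branch 2.1.1.2.1 (add F not Z):
                    ○ open, literals {W=false, X=false, Y=false, Z=true}.
                  branch 2.1.1.2.2 (add F (not Y or not Y)):
                    F (not Y or not Y): α-rule — add F not Y, F not Y.
                    × closes — contains both Y and not Y.
          branch 2.1.2 (add F not X):
            T (X iff X): β-rule — branch into T X, T X  //  F X, F X.
              branch 2.1.2.1 (add T X, T X):
                F (not Z and (not Y or not Y)): β-rule — branch into F not Z  //  F (not Y or not Y).
                  branch 2.1.2.1.1 (add F not Z):
                    ○ open, literals {X=true, Y=false, Z=true}.
                  branch 2.1.2.1.2 (add F (not Y or not Y)):
                    F (not Y or not Y): α-rule — add F not Y, F not Y.
                    × closes — contains both Y and not Y.
              branch 2.1.2.2 (add F X, F X):
                × closes — contains both X and not X.
      branch 2.2 (add F (X iff X), T (not Z and (not Y or not Y))):
        T (not Z and (not Y or not Y)): α-rule — add T not Z, T (not Y or not Y).
        F (W and not X): β-rule — branch into F W  //  F not X.
          branch 2.2.1 (add F W):
            F (X iff X): β-rule — branch into T X, F X  //  F X, T X.
              branch 2.2.1.1 (add T X, F X):
                × closes — contains both X and not X.
              branch 2.2.1.2 (add F X, T X):
                × closes — contains both X and not X.
          branch 2.2.2 (add F not X):
            F (X iff X): β-rule — branch into T X, F X  //  F X, T X.
              branch 2.2.2.1 (add T X, F X):
                × closes — contains both X and not X.
              branch 2.2.2.2 (add F X, T X):
                × closes — contains both X and not X.
11 branches closed, 5 open.
An open branch gives a countermodel: W=true, X=false, Y=true, Z=true (unmentioned atoms arbitrary); the premises hold there but the conclusion fails.

No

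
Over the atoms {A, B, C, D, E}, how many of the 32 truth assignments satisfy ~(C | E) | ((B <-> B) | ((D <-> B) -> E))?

Initial set: {(~(C | E) | ((B <-> B) | ((D <-> B) -> E)))}.
(~(C | E) | ((B <-> B) | ((D <-> B) -> E))): β-rule — branch into ~(C | E)  //  ((B <-> B) | ((D <-> B) -> E)).
  branch 1 (add ~(C | E)):
    ~(C | E): α-rule — add ~C, ~E.
    ○ open, literals {C=0, E=0}.
  branch 2 (add ((B <-> B) | ((D <-> B) -> E))):
    ((B <-> B) | ((D <-> B) -> E)): β-rule — branch into (B <-> B)  //  ((D <-> B) -> E).
      branch 2.1 (add (B <-> B)):
        (B <-> B): β-rule — branch into B, B  //  ~B, ~B.
          branch 2.1.1 (add B, B):
            ○ open, literals {B=1}.
          branch 2.1.2 (add ~B, ~B):
            ○ open, literals {B=0}.
      branch 2.2 (add ((D <-> B) -> E)):
        ((D <-> B) -> E): β-rule — branch into ~(D <-> B)  //  E.
          branch 2.2.1 (add ~(D <-> B)):
            ~(D <-> B): β-rule — branch into D, ~B  //  ~D, B.
              branch 2.2.1.1 (add D, ~B):
                ○ open, literals {B=0, D=1}.
              branch 2.2.1.2 (add ~D, B):
                ○ open, literals {B=1, D=0}.
          branch 2.2.2 (add E):
            ○ open, literals {E=1}.
0 branches closed, 6 open.
Each open branch fixes some atoms; the unmentioned ones are free. Counting distinct full assignments: branch {C=0, E=0} (A, B, D) contributes 8 new; branch {B=1} (A, C, D, E) contributes 12 new; branch {B=0} (A, C, D, E) contributes 12 new; branch {B=0, D=1} (A, C, E) contributes 0 new; branch {B=1, D=0} (A, C, E) contributes 0 new; branch {E=1} (A, B, C, D) contributes 0 new. Total: 32.

32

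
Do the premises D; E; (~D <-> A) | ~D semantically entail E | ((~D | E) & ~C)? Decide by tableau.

Yes

Initial set: {D; E; ((~D <-> A) | ~D); ~(E | ((~D | E) & ~C))}.
~(E | ((~D | E) & ~C)): α-rule — add ~E, ~((~D | E) & ~C).
× closes — contains both E and ~E.
All 1 branch closes.
Every branch closed, so the premises entail the conclusion.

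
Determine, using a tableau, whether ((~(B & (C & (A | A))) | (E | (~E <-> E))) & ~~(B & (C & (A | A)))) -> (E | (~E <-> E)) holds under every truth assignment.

Valid

Assume the negation and expand:
Initial set: {~(((~(B & (C & (A | A))) | (E | (~E <-> E))) & ~~(B & (C & (A | A)))) -> (E | (~E <-> E)))}.
~(((~(B & (C & (A | A))) | (E | (~E <-> E))) & ~~(B & (C & (A | A)))) -> (E | (~E <-> E))): α-rule — add ((~(B & (C & (A | A))) | (E | (~E <-> E))) & ~~(B & (C & (A | A)))), ~(E | (~E <-> E)).
((~(B & (C & (A | A))) | (E | (~E <-> E))) & ~~(B & (C & (A | A)))): α-rule — add (~(B & (C & (A | A))) | (E | (~E <-> E))), ~~(B & (C & (A | A))).
~(E | (~E <-> E)): α-rule — add ~E, ~(~E <-> E).
~~(B & (C & (A | A))): drop double negation, giving (B & (C & (A | A))).
(B & (C & (A | A))): α-rule — add B, (C & (A | A)).
(C & (A | A)): α-rule — add C, (A | A).
(~(B & (C & (A | A))) | (E | (~E <-> E))): β-rule — branch into ~(B & (C & (A | A)))  //  (E | (~E <-> E)).
  branch 1 (add ~(B & (C & (A | A)))):
    ~(~E <-> E): β-rule — branch into ~E, ~E  //  ~~E, E.
      branch 1.1 (add ~E, ~E):
        (A | A): β-rule — branch into A  //  A.
          branch 1.1.1 (add A):
            ~(B & (C & (A | A))): β-rule — branch into ~B  //  ~(C & (A | A)).
              branch 1.1.1.1 (add ~B):
                × closes — contains both B and ~B.
              branch 1.1.1.2 (add ~(C & (A | A))):
                ~(C & (A | A)): β-rule — branch into ~C  //  ~(A | A).
                  branch 1.1.1.2.1 (add ~C):
                    × closes — contains both C and ~C.
                  branch 1.1.1.2.2 (add ~(A | A)):
                    ~(A | A): α-rule — add ~A, ~A.
                    × closes — contains both A and ~A.
          branch 1.1.2 (add A):
            ~(B & (C & (A | A))): β-rule — branch into ~B  //  ~(C & (A | A)).
              branch 1.1.2.1 (add ~B):
                × closes — contains both B and ~B.
              branch 1.1.2.2 (add ~(C & (A | A))):
                ~(C & (A | A)): β-rule — branch into ~C  //  ~(A | A).
                  branch 1.1.2.2.1 (add ~C):
                    × closes — contains both C and ~C.
                  branch 1.1.2.2.2 (add ~(A | A)):
                    ~(A | A): α-rule — add ~A, ~A.
                    × closes — contains both A and ~A.
      branch 1.2 (add ~~E, E):
        × closes — contains both E and ~E.
  branch 2 (add (E | (~E <-> E))):
    ~(~E <-> E): β-rule — branch into ~E, ~E  //  ~~E, E.
      branch 2.1 (add ~E, ~E):
        (A | A): β-rule — branch into A  //  A.
          branch 2.1.1 (add A):
            (E | (~E <-> E)): β-rule — branch into E  //  (~E <-> E).
              branch 2.1.1.1 (add E):
                × closes — contains both E and ~E.
              branch 2.1.1.2 (add (~E <-> E)):
                (~E <-> E): β-rule — branch into ~E, E  //  ~~E, ~E.
                  branch 2.1.1.2.1 (add ~E, E):
                    × closes — contains both E and ~E.
                  branch 2.1.1.2.2 (add ~~E, ~E):
                    × closes — contains both E and ~E.
          branch 2.1.2 (add A):
            (E | (~E <-> E)): β-rule — branch into E  //  (~E <-> E).
              branch 2.1.2.1 (add E):
                × closes — contains both E and ~E.
              branch 2.1.2.2 (add (~E <-> E)):
                (~E <-> E): β-rule — branch into ~E, E  //  ~~E, ~E.
                  branch 2.1.2.2.1 (add ~E, E):
                    × closes — contains both E and ~E.
                  branch 2.1.2.2.2 (add ~~E, ~E):
                    × closes — contains both E and ~E.
      branch 2.2 (add ~~E, E):
        × closes — contains both E and ~E.
All 14 branches close.
Every branch closed, so the negation is unsatisfiable and the formula is valid.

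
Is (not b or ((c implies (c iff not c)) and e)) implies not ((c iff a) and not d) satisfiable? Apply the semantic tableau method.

Initial set: {((not b or ((c implies (c iff not c)) and e)) implies not ((c iff a) and not d))}.
((not b or ((c implies (c iff not c)) and e)) implies not ((c iff a) and not d)): β-rule — branch into not (not b or ((c implies (c iff not c)) and e))  //  not ((c iff a) and not d).
  branch 1 (add not (not b or ((c implies (c iff not c)) and e))):
    not (not b or ((c implies (c iff not c)) and e)): α-rule — add not not b, not ((c implies (c iff not c)) and e).
    not ((c implies (c iff not c)) and e): β-rule — branch into not (c implies (c iff not c))  //  not e.
      branch 1.1 (add not (c implies (c iff not c))):
        not (c implies (c iff not c)): α-rule — add c, not (c iff not c).
        not (c iff not c): β-rule — branch into c, not not c  //  not c, not c.
          branch 1.1.1 (add c, not not c):
            ○ open, literals {b=1, c=1}.
          branch 1.1.2 (add not c, not c):
            × closes — contains both c and not c.
      branch 1.2 (add not e):
        ○ open, literals {b=1, e=0}.
  branch 2 (add not ((c iff a) and not d)):
    not ((c iff a) and not d): β-rule — branch into not (c iff a)  //  not not d.
      branch 2.1 (add not (c iff a)):
        not (c iff a): β-rule — branch into c, not a  //  not c, a.
          branch 2.1.1 (add c, not a):
            ○ open, literals {a=0, c=1}.
          branch 2.1.2 (add not c, a):
            ○ open, literals {a=1, c=0}.
      branch 2.2 (add not not d):
        ○ open, literals {d=1}.
1 branch closed, 5 open.
An open branch gives a satisfying assignment: b=1, c=1.

Satisfiable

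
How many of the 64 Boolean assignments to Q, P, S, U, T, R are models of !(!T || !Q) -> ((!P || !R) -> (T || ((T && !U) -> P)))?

Initial set: {(!(!T || !Q) -> ((!P || !R) -> (T || ((T && !U) -> P))))}.
(!(!T || !Q) -> ((!P || !R) -> (T || ((T && !U) -> P)))): β-rule — branch into !!(!T || !Q)  //  ((!P || !R) -> (T || ((T && !U) -> P))).
  branch 1 (add !!(!T || !Q)):
    !!(!T || !Q): β-rule — branch into !T  //  !Q.
      branch 1.1 (add !T):
        ○ open, literals {T=0}.
      branch 1.2 (add !Q):
        ○ open, literals {Q=0}.
  branch 2 (add ((!P || !R) -> (T || ((T && !U) -> P)))):
    ((!P || !R) -> (T || ((T && !U) -> P))): β-rule — branch into !(!P || !R)  //  (T || ((T && !U) -> P)).
      branch 2.1 (add !(!P || !R)):
        !(!P || !R): α-rule — add !!P, !!R.
        ○ open, literals {P=1, R=1}.
      branch 2.2 (add (T || ((T && !U) -> P))):
        (T || ((T && !U) -> P)): β-rule — branch into T  //  ((T && !U) -> P).
          branch 2.2.1 (add T):
            ○ open, literals {T=1}.
          branch 2.2.2 (add ((T && !U) -> P)):
            ((T && !U) -> P): β-rule — branch into !(T && !U)  //  P.
              branch 2.2.2.1 (add !(T && !U)):
                !(T && !U): β-rule — branch into !T  //  !!U.
                  branch 2.2.2.1.1 (add !T):
                    ○ open, literals {T=0}.
                  branch 2.2.2.1.2 (add !!U):
                    ○ open, literals {U=1}.
              branch 2.2.2.2 (add P):
                ○ open, literals {P=1}.
0 branches closed, 7 open.
Each open branch fixes some atoms; the unmentioned ones are free. Counting distinct full assignments: branch {T=0} (Q, P, S, U, R) contributes 32 new; branch {Q=0} (P, S, U, T, R) contributes 16 new; branch {P=1, R=1} (Q, S, U, T) contributes 4 new; branch {T=1} (Q, P, S, U, R) contributes 12 new; branch {T=0} (Q, P, S, U, R) contributes 0 new; branch {U=1} (Q, P, S, T, R) contributes 0 new; branch {P=1} (Q, S, U, T, R) contributes 0 new. Total: 64.

64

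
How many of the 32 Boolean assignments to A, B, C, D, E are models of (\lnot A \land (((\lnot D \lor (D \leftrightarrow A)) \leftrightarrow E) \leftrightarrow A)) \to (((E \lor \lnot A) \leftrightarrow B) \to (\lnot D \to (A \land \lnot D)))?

Initial set: {((\lnot A \land (((\lnot D \lor (D \leftrightarrow A)) \leftrightarrow E) \leftrightarrow A)) \to (((E \lor \lnot A) \leftrightarrow B) \to (\lnot D \to (A \land \lnot D))))}.
((\lnot A \land (((\lnot D \lor (D \leftrightarrow A)) \leftrightarrow E) \leftrightarrow A)) \to (((E \lor \lnot A) \leftrightarrow B) \to (\lnot D \to (A \land \lnot D)))): β-rule — branch into \lnot (\lnot A \land (((\lnot D \lor (D \leftrightarrow A)) \leftrightarrow E) \leftrightarrow A))  //  (((E \lor \lnot A) \leftrightarrow B) \to (\lnot D \to (A \land \lnot D))).
  branch 1 (add \lnot (\lnot A \land (((\lnot D \lor (D \leftrightarrow A)) \leftrightarrow E) \leftrightarrow A))):
    \lnot (\lnot A \land (((\lnot D \lor (D \leftrightarrow A)) \leftrightarrow E) \leftrightarrow A)): β-rule — branch into \lnot \lnot A  //  \lnot (((\lnot D \lor (D \leftrightarrow A)) \leftrightarrow E) \leftrightarrow A).
      branch 1.1 (add \lnot \lnot A):
        ○ open, literals {A=true}.
      branch 1.2 (add \lnot (((\lnot D \lor (D \leftrightarrow A)) \leftrightarrow E) \leftrightarrow A)):
        \lnot (((\lnot D \lor (D \leftrightarrow A)) \leftrightarrow E) \leftrightarrow A): β-rule — branch into ((\lnot D \lor (D \leftrightarrow A)) \leftrightarrow E), \lnot A  //  \lnot ((\lnot D \lor (D \leftrightarrow A)) \leftrightarrow E), A.
          branch 1.2.1 (add ((\lnot D \lor (D \leftrightarrow A)) \leftrightarrow E), \lnot A):
            ((\lnot D \lor (D \leftrightarrow A)) \leftrightarrow E): β-rule — branch into (\lnot D \lor (D \leftrightarrow A)), E  //  \lnot (\lnot D \lor (D \leftrightarrow A)), \lnot E.
              branch 1.2.1.1 (add (\lnot D \lor (D \leftrightarrow A)), E):
                (\lnot D \lor (D \leftrightarrow A)): β-rule — branch into \lnot D  //  (D \leftrightarrow A).
                  branch 1.2.1.1.1 (add \lnot D):
                    ○ open, literals {A=false, D=false, E=true}.
                  branch 1.2.1.1.2 (add (D \leftrightarrow A)):
                    (D \leftrightarrow A): β-rule — branch into D, A  //  \lnot D, \lnot A.
                      branch 1.2.1.1.2.1 (add D, A):
                        × closes — contains both A and \lnot A.
                      branch 1.2.1.1.2.2 (add \lnot D, \lnot A):
                        ○ open, literals {A=false, D=false, E=true}.
              branch 1.2.1.2 (add \lnot (\lnot D \lor (D \leftrightarrow A)), \lnot E):
                \lnot (\lnot D \lor (D \leftrightarrow A)): α-rule — add \lnot \lnot D, \lnot (D \leftrightarrow A).
                \lnot (D \leftrightarrow A): β-rule — branch into D, \lnot A  //  \lnot D, A.
                  branch 1.2.1.2.1 (add D, \lnot A):
                    ○ open, literals {A=false, D=true, E=false}.
                  branch 1.2.1.2.2 (add \lnot D, A):
                    × closes — contains both D and \lnot D.
          branch 1.2.2 (add \lnot ((\lnot D \lor (D \leftrightarrow A)) \leftrightarrow E), A):
            \lnot ((\lnot D \lor (D \leftrightarrow A)) \leftrightarrow E): β-rule — branch into (\lnot D \lor (D \leftrightarrow A)), \lnot E  //  \lnot (\lnot D \lor (D \leftrightarrow A)), E.
              branch 1.2.2.1 (add (\lnot D \lor (D \leftrightarrow A)), \lnot E):
                (\lnot D \lor (D \leftrightarrow A)): β-rule — branch into \lnot D  //  (D \leftrightarrow A).
                  branch 1.2.2.1.1 (add \lnot D):
                    ○ open, literals {A=true, D=false, E=false}.
                  branch 1.2.2.1.2 (add (D \leftrightarrow A)):
                    (D \leftrightarrow A): β-rule — branch into D, A  //  \lnot D, \lnot A.
                      branch 1.2.2.1.2.1 (add D, A):
                        ○ open, literals {A=true, D=true, E=false}.
                      branch 1.2.2.1.2.2 (add \lnot D, \lnot A):
                        × closes — contains both A and \lnot A.
              branch 1.2.2.2 (add \lnot (\lnot D \lor (D \leftrightarrow A)), E):
                \lnot (\lnot D \lor (D \leftrightarrow A)): α-rule — add \lnot \lnot D, \lnot (D \leftrightarrow A).
                \lnot (D \leftrightarrow A): β-rule — branch into D, \lnot A  //  \lnot D, A.
                  branch 1.2.2.2.1 (add D, \lnot A):
                    × closes — contains both A and \lnot A.
                  branch 1.2.2.2.2 (add \lnot D, A):
                    × closes — contains both D and \lnot D.
  branch 2 (add (((E \lor \lnot A) \leftrightarrow B) \to (\lnot D \to (A \land \lnot D)))):
    (((E \lor \lnot A) \leftrightarrow B) \to (\lnot D \to (A \land \lnot D))): β-rule — branch into \lnot ((E \lor \lnot A) \leftrightarrow B)  //  (\lnot D \to (A \land \lnot D)).
      branch 2.1 (add \lnot ((E \lor \lnot A) \leftrightarrow B)):
        \lnot ((E \lor \lnot A) \leftrightarrow B): β-rule — branch into (E \lor \lnot A), \lnot B  //  \lnot (E \lor \lnot A), B.
          branch 2.1.1 (add (E \lor \lnot A), \lnot B):
            (E \lor \lnot A): β-rule — branch into E  //  \lnot A.
              branch 2.1.1.1 (add E):
                ○ open, literals {B=false, E=true}.
              branch 2.1.1.2 (add \lnot A):
                ○ open, literals {A=false, B=false}.
          branch 2.1.2 (add \lnot (E \lor \lnot A), B):
            \lnot (E \lor \lnot A): α-rule — add \lnot E, \lnot \lnot A.
            ○ open, literals {A=true, B=true, E=false}.
      branch 2.2 (add (\lnot D \to (A \land \lnot D))):
        (\lnot D \to (A \land \lnot D)): β-rule — branch into \lnot \lnot D  //  (A \land \lnot D).
          branch 2.2.1 (add \lnot \lnot D):
            ○ open, literals {D=true}.
          branch 2.2.2 (add (A \land \lnot D)):
            (A \land \lnot D): α-rule — add A, \lnot D.
            ○ open, literals {A=true, D=false}.
5 branches closed, 11 open.
Each open branch fixes some atoms; the unmentioned ones are free. Counting distinct full assignments: branch {A=true} (B, C, D, E) contributes 16 new; branch {A=false, D=false, E=true} (B, C) contributes 4 new; branch {A=false, D=false, E=true} (B, C) contributes 0 new; branch {A=false, D=true, E=false} (B, C) contributes 4 new; branch {A=true, D=false, E=false} (B, C) contributes 0 new; branch {A=true, D=true, E=false} (B, C) contributes 0 new; branch {B=false, E=true} (A, C, D) contributes 2 new; branch {A=false, B=false} (C, D, E) contributes 2 new; branch {A=true, B=true, E=false} (C, D) contributes 0 new; branch {D=true} (A, B, C, E) contributes 2 new; branch {A=true, D=false} (B, C, E) contributes 0 new. Total: 30.

30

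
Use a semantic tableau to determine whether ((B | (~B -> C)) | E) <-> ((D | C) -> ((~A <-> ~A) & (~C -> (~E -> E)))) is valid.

Not valid

Assume the negation and expand:
Initial set: {~(((B | (~B -> C)) | E) <-> ((D | C) -> ((~A <-> ~A) & (~C -> (~E -> E)))))}.
~(((B | (~B -> C)) | E) <-> ((D | C) -> ((~A <-> ~A) & (~C -> (~E -> E))))): β-rule — branch into ((B | (~B -> C)) | E), ~((D | C) -> ((~A <-> ~A) & (~C -> (~E -> E))))  //  ~((B | (~B -> C)) | E), ((D | C) -> ((~A <-> ~A) & (~C -> (~E -> E)))).
  branch 1 (add ((B | (~B -> C)) | E), ~((D | C) -> ((~A <-> ~A) & (~C -> (~E -> E))))):
    ~((D | C) -> ((~A <-> ~A) & (~C -> (~E -> E)))): α-rule — add (D | C), ~((~A <-> ~A) & (~C -> (~E -> E))).
    ((B | (~B -> C)) | E): β-rule — branch into (B | (~B -> C))  //  E.
      branch 1.1 (add (B | (~B -> C))):
        (D | C): β-rule — branch into D  //  C.
          branch 1.1.1 (add D):
            ~((~A <-> ~A) & (~C -> (~E -> E))): β-rule — branch into ~(~A <-> ~A)  //  ~(~C -> (~E -> E)).
              branch 1.1.1.1 (add ~(~A <-> ~A)):
                (B | (~B -> C)): β-rule — branch into B  //  (~B -> C).
                  branch 1.1.1.1.1 (add B):
                    ~(~A <-> ~A): β-rule — branch into ~A, ~~A  //  ~~A, ~A.
                      branch 1.1.1.1.1.1 (add ~A, ~~A):
                        × closes — contains both A and ~A.
                      branch 1.1.1.1.1.2 (add ~~A, ~A):
                        × closes — contains both A and ~A.
                  branch 1.1.1.1.2 (add (~B -> C)):
                    ~(~A <-> ~A): β-rule — branch into ~A, ~~A  //  ~~A, ~A.
                      branch 1.1.1.1.2.1 (add ~A, ~~A):
                        × closes — contains both A and ~A.
                      branch 1.1.1.1.2.2 (add ~~A, ~A):
                        × closes — contains both A and ~A.
              branch 1.1.1.2 (add ~(~C -> (~E -> E))):
                ~(~C -> (~E -> E)): α-rule — add ~C, ~(~E -> E).
                ~(~E -> E): α-rule — add ~E, ~E.
                (B | (~B -> C)): β-rule — branch into B  //  (~B -> C).
                  branch 1.1.1.2.1 (add B):
                    ○ open, literals {B=true, C=false, D=true, E=false}.
                  branch 1.1.1.2.2 (add (~B -> C)):
                    (~B -> C): β-rule — branch into ~~B  //  C.
                      branch 1.1.1.2.2.1 (add ~~B):
                        ○ open, literals {B=true, C=false, D=true, E=false}.
                      branch 1.1.1.2.2.2 (add C):
                        × closes — contains both C and ~C.
          branch 1.1.2 (add C):
            ~((~A <-> ~A) & (~C -> (~E -> E))): β-rule — branch into ~(~A <-> ~A)  //  ~(~C -> (~E -> E)).
              branch 1.1.2.1 (add ~(~A <-> ~A)):
                (B | (~B -> C)): β-rule — branch into B  //  (~B -> C).
                  branch 1.1.2.1.1 (add B):
                    ~(~A <-> ~A): β-rule — branch into ~A, ~~A  //  ~~A, ~A.
                      branch 1.1.2.1.1.1 (add ~A, ~~A):
                        × closes — contains both A and ~A.
                      branch 1.1.2.1.1.2 (add ~~A, ~A):
                        × closes — contains both A and ~A.
                  branch 1.1.2.1.2 (add (~B -> C)):
                    ~(~A <-> ~A): β-rule — branch into ~A, ~~A  //  ~~A, ~A.
                      branch 1.1.2.1.2.1 (add ~A, ~~A):
                        × closes — contains both A and ~A.
                      branch 1.1.2.1.2.2 (add ~~A, ~A):
                        × closes — contains both A and ~A.
              branch 1.1.2.2 (add ~(~C -> (~E -> E))):
                ~(~C -> (~E -> E)): α-rule — add ~C, ~(~E -> E).
                × closes — contains both C and ~C.
      branch 1.2 (add E):
        (D | C): β-rule — branch into D  //  C.
          branch 1.2.1 (add D):
            ~((~A <-> ~A) & (~C -> (~E -> E))): β-rule — branch into ~(~A <-> ~A)  //  ~(~C -> (~E -> E)).
              branch 1.2.1.1 (add ~(~A <-> ~A)):
                ~(~A <-> ~A): β-rule — branch into ~A, ~~A  //  ~~A, ~A.
                  branch 1.2.1.1.1 (add ~A, ~~A):
                    × closes — contains both A and ~A.
                  branch 1.2.1.1.2 (add ~~A, ~A):
                    × closes — contains both A and ~A.
              branch 1.2.1.2 (add ~(~C -> (~E -> E))):
                ~(~C -> (~E -> E)): α-rule — add ~C, ~(~E -> E).
                ~(~E -> E): α-rule — add ~E, ~E.
                × closes — contains both E and ~E.
          branch 1.2.2 (add C):
            ~((~A <-> ~A) & (~C -> (~E -> E))): β-rule — branch into ~(~A <-> ~A)  //  ~(~C -> (~E -> E)).
              branch 1.2.2.1 (add ~(~A <-> ~A)):
                ~(~A <-> ~A): β-rule — branch into ~A, ~~A  //  ~~A, ~A.
                  branch 1.2.2.1.1 (add ~A, ~~A):
                    × closes — contains both A and ~A.
                  branch 1.2.2.1.2 (add ~~A, ~A):
                    × closes — contains both A and ~A.
              branch 1.2.2.2 (add ~(~C -> (~E -> E))):
                ~(~C -> (~E -> E)): α-rule — add ~C, ~(~E -> E).
                × closes — contains both C and ~C.
  branch 2 (add ~((B | (~B -> C)) | E), ((D | C) -> ((~A <-> ~A) & (~C -> (~E -> E))))):
    ~((B | (~B -> C)) | E): α-rule — add ~(B | (~B -> C)), ~E.
    ~(B | (~B -> C)): α-rule — add ~B, ~(~B -> C).
    ~(~B -> C): α-rule — add ~B, ~C.
    ((D | C) -> ((~A <-> ~A) & (~C -> (~E -> E)))): β-rule — branch into ~(D | C)  //  ((~A <-> ~A) & (~C -> (~E -> E))).
      branch 2.1 (add ~(D | C)):
        ~(D | C): α-rule — add ~D, ~C.
        ○ open, literals {B=false, C=false, D=false, E=false}.
      branch 2.2 (add ((~A <-> ~A) & (~C -> (~E -> E)))):
        ((~A <-> ~A) & (~C -> (~E -> E))): α-rule — add (~A <-> ~A), (~C -> (~E -> E)).
        (~A <-> ~A): β-rule — branch into ~A, ~A  //  ~~A, ~~A.
          branch 2.2.1 (add ~A, ~A):
            (~C -> (~E -> E)): β-rule — branch into ~~C  //  (~E -> E).
              branch 2.2.1.1 (add ~~C):
                × closes — contains both C and ~C.
              branch 2.2.1.2 (add (~E -> E)):
                (~E -> E): β-rule — branch into ~~E  //  E.
                  branch 2.2.1.2.1 (add ~~E):
                    × closes — contains both E and ~E.
                  branch 2.2.1.2.2 (add E):
                    × closes — contains both E and ~E.
          branch 2.2.2 (add ~~A, ~~A):
            (~C -> (~E -> E)): β-rule — branch into ~~C  //  (~E -> E).
              branch 2.2.2.1 (add ~~C):
                × closes — contains both C and ~C.
              branch 2.2.2.2 (add (~E -> E)):
                (~E -> E): β-rule — branch into ~~E  //  E.
                  branch 2.2.2.2.1 (add ~~E):
                    × closes — contains both E and ~E.
                  branch 2.2.2.2.2 (add E):
                    × closes — contains both E and ~E.
22 branches closed, 3 open.
An open branch gives a countermodel: B=true, C=false, D=true, E=false (unmentioned atoms arbitrary); under it the original formula is false.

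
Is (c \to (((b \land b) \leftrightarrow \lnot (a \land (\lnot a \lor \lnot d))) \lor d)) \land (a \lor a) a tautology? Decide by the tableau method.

Not valid

Assume the negation and expand:
Initial set: {F ((c \to (((b \land b) \leftrightarrow \lnot (a \land (\lnot a \lor \lnot d))) \lor d)) \land (a \lor a))}.
F ((c \to (((b \land b) \leftrightarrow \lnot (a \land (\lnot a \lor \lnot d))) \lor d)) \land (a \lor a)): β-rule — branch into F (c \to (((b \land b) \leftrightarrow \lnot (a \land (\lnot a \lor \lnot d))) \lor d))  //  F (a \lor a).
  branch 1 (add F (c \to (((b \land b) \leftrightarrow \lnot (a \land (\lnot a \lor \lnot d))) \lor d))):
    F (c \to (((b \land b) \leftrightarrow \lnot (a \land (\lnot a \lor \lnot d))) \lor d)): α-rule — add T c, F (((b \land b) \leftrightarrow \lnot (a \land (\lnot a \lor \lnot d))) \lor d).
    F (((b \land b) \leftrightarrow \lnot (a \land (\lnot a \lor \lnot d))) \lor d): α-rule — add F ((b \land b) \leftrightarrow \lnot (a \land (\lnot a \lor \lnot d))), F d.
    F ((b \land b) \leftrightarrow \lnot (a \land (\lnot a \lor \lnot d))): β-rule — branch into T (b \land b), F \lnot (a \land (\lnot a \lor \lnot d))  //  F (b \land b), T \lnot (a \land (\lnot a \lor \lnot d)).
      branch 1.1 (add T (b \land b), F \lnot (a \land (\lnot a \lor \lnot d))):
        T (b \land b): α-rule — add T b, T b.
        F \lnot (a \land (\lnot a \lor \lnot d)): α-rule — add T a, T (\lnot a \lor \lnot d).
        T (\lnot a \lor \lnot d): β-rule — branch into T \lnot a  //  T \lnot d.
          branch 1.1.1 (add T \lnot a):
            × closes — contains both a and \lnot a.
          branch 1.1.2 (add T \lnot d):
            ○ open, literals {a=true, b=true, c=true, d=false}.
      branch 1.2 (add F (b \land b), T \lnot (a \land (\lnot a \lor \lnot d))):
        F (b \land b): β-rule — branch into F b  //  F b.
          branch 1.2.1 (add F b):
            T \lnot (a \land (\lnot a \lor \lnot d)): β-rule — branch into F a  //  F (\lnot a \lor \lnot d).
              branch 1.2.1.1 (add F a):
                ○ open, literals {a=false, b=false, c=true, d=false}.
              branch 1.2.1.2 (add F (\lnot a \lor \lnot d)):
                F (\lnot a \lor \lnot d): α-rule — add F \lnot a, F \lnot d.
                × closes — contains both d and \lnot d.
          branch 1.2.2 (add F b):
            T \lnot (a \land (\lnot a \lor \lnot d)): β-rule — branch into F a  //  F (\lnot a \lor \lnot d).
              branch 1.2.2.1 (add F a):
                ○ open, literals {a=false, b=false, c=true, d=false}.
              branch 1.2.2.2 (add F (\lnot a \lor \lnot d)):
                F (\lnot a \lor \lnot d): α-rule — add F \lnot a, F \lnot d.
                × closes — contains both d and \lnot d.
  branch 2 (add F (a \lor a)):
    F (a \lor a): α-rule — add F a, F a.
    ○ open, literals {a=false}.
3 branches closed, 4 open.
An open branch gives a countermodel: a=true, b=true, c=true, d=false (unmentioned atoms arbitrary); under it the original formula is false.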